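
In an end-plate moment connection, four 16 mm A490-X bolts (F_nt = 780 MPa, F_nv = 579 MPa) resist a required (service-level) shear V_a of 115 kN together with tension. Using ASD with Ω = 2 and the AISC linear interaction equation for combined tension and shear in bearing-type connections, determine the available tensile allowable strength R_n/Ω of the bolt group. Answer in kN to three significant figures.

253 kN

A_b = π·16²/4 = 201.1 mm²; f_rv = 115 × 1000 / (4 × 201.1) = 143 MPa.
F'_nt = 1.3 F_nt − (Ω F_nt / F_nv) f_rv = 1.3·780 − (2·780/579)·143 = 628.7 MPa, capped at F_nt → F'_nt = 628.7 MPa.
R_n = F'_nt · A_b · n = 628.7 × 201.1 × 4 / 1000 = 505.7 kN.
Allowable strength R_n/Ω = 505.7 / 2 = 253 kN.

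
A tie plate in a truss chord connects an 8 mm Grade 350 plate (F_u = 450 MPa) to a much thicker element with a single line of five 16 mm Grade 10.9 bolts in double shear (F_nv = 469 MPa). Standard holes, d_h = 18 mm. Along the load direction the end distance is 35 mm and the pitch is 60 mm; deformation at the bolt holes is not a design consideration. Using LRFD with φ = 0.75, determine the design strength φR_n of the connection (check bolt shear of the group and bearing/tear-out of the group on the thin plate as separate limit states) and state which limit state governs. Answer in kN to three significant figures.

Bolt shear: A_b = π·16²/4 = 201.1 mm²; R_n = 469 × 201.1 × 5 × 2 / 1000 = 943 kN → 0.75 × 943 = 707 kN.
Bearing (1.5 l_c t F_u ≤ 3.0 d t F_u): upper limit = 3.0·16·8·450 / 1000 = 172.8 kN.
  Edge l_c = 35 − 18/2 = 26 → r_n = 140.4 kN; interior l_c = 60 − 18 = 42 → r_n = 172.8 kN.
  R_n,bearing = 1·140.4 + 4·172.8 = 831.6 kN → 0.75 × 831.6 = 624 kN.
Bearing governs: 624 kN.

624 kN (bearing governs)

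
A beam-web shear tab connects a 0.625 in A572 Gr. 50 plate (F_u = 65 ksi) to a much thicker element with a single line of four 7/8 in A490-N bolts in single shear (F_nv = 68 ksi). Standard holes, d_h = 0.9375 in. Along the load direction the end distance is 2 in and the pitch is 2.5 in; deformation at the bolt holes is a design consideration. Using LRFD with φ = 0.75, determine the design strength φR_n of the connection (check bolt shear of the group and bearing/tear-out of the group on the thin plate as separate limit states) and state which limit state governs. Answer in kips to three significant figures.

123 kips (bolt shear governs)

Bolt shear: A_b = π·0.875²/4 = 0.6013 in²; R_n = 68 × 0.6013 × 4 × 1 = 163.6 kips → 0.75 × 163.6 = 123 kips.
Bearing (1.2 l_c t F_u ≤ 2.4 d t F_u): upper limit = 2.4·0.875·0.625·65 = 85.31 kips.
  Edge l_c = 2 − 0.9375/2 = 1.531 → r_n = 74.65 kips; interior l_c = 2.5 − 0.9375 = 1.562 → r_n = 76.17 kips.
  R_n,bearing = 1·74.65 + 3·76.17 = 303.2 kips → 0.75 × 303.2 = 227 kips.
Bolt shear governs: 123 kips.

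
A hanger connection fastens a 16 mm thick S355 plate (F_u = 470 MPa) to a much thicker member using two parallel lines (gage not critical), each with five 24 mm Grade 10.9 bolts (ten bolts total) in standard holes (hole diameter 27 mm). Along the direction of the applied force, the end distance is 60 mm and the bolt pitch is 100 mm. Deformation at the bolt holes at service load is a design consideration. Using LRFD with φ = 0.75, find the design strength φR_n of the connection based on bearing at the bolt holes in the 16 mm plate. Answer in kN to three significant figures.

3230 kN

Per bolt r_n = 1.2 l_c t F_u ≤ 2.4 d t F_u; upper limit = 2.4 × 24 × 16 × 470 / 1000 = 433.2 kN.
Edge bolt: l_c = 60 − 27/2 = 46.5 mm → 1.2 × 46.5 × 16 × 470 / 1000 = 419.6 → r_n = 419.6 kN.
Interior bolts: l_c = 100 − 27 = 73 mm → 1.2 × 73 × 16 × 470 / 1000 = 658.8 → r_n = 433.2 kN.
R_n = 2 × 419.6 + 8 × 433.2 = 4304 kN.
Design strength φR_n = 0.75 × 4304 = 3230 kN.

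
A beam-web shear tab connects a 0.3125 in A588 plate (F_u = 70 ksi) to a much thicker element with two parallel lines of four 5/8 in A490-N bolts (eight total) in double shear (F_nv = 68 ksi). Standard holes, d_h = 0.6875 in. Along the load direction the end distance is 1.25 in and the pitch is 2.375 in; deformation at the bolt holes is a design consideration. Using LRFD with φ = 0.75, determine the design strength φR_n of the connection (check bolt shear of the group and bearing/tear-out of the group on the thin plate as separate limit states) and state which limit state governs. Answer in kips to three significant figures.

Bolt shear: A_b = π·0.625²/4 = 0.3068 in²; R_n = 68 × 0.3068 × 8 × 2 = 333.8 kips → 0.75 × 333.8 = 250 kips.
Bearing (1.2 l_c t F_u ≤ 2.4 d t F_u): upper limit = 2.4·0.625·0.3125·70 = 32.81 kips.
  Edge l_c = 1.25 − 0.6875/2 = 0.9062 → r_n = 23.79 kips; interior l_c = 2.375 − 0.6875 = 1.688 → r_n = 32.81 kips.
  R_n,bearing = 2·23.79 + 6·32.81 = 244.5 kips → 0.75 × 244.5 = 183 kips.
Bearing governs: 183 kips.

183 kips (bearing governs)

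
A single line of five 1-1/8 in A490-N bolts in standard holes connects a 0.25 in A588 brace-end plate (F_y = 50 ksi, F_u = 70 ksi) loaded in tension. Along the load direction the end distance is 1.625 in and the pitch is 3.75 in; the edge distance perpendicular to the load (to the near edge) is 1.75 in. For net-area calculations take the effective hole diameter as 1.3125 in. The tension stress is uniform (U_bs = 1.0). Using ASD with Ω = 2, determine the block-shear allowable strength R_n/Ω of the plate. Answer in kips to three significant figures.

65.8 kips

Shear plane L_v = 1.625 + 4·3.75 = 16.62 in; A_gv = 16.62 × 0.25 = 4.156 in².
A_nv = (16.62 − 4.5·1.3125) × 0.25 = 2.68 in².
A_nt = (1.75 − 0.5·1.3125) × 0.25 = 0.2734 in².
0.6 F_u A_nv = 112.5 kips; 0.6 F_y A_gv = 124.7 kips → shear rupture governs the shear term.
R_n = 112.5 + 1.0 × 70 × 0.2734 = 131.7 kips.
Allowable strength R_n/Ω = 131.7 / 2 = 65.8 kips.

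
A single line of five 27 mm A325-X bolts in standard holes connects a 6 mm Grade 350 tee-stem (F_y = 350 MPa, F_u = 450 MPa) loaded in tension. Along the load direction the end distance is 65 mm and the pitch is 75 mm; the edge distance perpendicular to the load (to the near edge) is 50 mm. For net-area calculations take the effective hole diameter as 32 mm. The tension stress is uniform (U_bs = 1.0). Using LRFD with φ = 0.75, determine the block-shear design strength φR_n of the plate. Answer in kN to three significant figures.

337 kN

Shear plane L_v = 65 + 4·75 = 365 mm; A_gv = 365 × 6 = 2190 mm².
A_nv = (365 − 4.5·32) × 6 = 1326 mm².
A_nt = (50 − 0.5·32) × 6 = 204 mm².
0.6 F_u A_nv = 358 kN; 0.6 F_y A_gv = 459.9 kN → shear rupture governs the shear term.
R_n = 358 + 1.0 × 450 × 204 / 1000 = 449.8 kN.
Design strength φR_n = 0.75 × 449.8 = 337 kN.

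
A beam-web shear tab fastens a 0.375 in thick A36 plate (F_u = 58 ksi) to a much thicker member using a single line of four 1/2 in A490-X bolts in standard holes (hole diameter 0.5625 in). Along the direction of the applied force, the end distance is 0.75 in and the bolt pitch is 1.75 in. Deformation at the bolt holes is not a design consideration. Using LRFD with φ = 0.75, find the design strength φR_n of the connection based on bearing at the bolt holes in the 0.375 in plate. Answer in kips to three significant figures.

Per bolt r_n = 1.5 l_c t F_u ≤ 3.0 d t F_u; upper limit = 3.0 × 0.5 × 0.375 × 58 = 32.62 kips.
Edge bolt: l_c = 0.75 − 0.5625/2 = 0.4688 in → 1.5 × 0.4688 × 0.375 × 58 = 15.29 → r_n = 15.29 kips.
Interior bolts: l_c = 1.75 − 0.5625 = 1.188 in → 1.5 × 1.188 × 0.375 × 58 = 38.74 → r_n = 32.62 kips.
R_n = 1 × 15.29 + 3 × 32.62 = 113.2 kips.
Design strength φR_n = 0.75 × 113.2 = 84.9 kips.

84.9 kips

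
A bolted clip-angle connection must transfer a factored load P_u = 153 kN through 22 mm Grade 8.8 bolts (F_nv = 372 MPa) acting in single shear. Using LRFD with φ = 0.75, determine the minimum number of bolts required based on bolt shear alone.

2 bolts

A_b = π·22²/4 = 380.1 mm².
Per-bolt design strength φR_n = 0.75 × 372 × 380.1 × 1 / 1000 = 106.1 kN.
n ≥ 153 / 106.1 = 1.443 → use 2 bolts.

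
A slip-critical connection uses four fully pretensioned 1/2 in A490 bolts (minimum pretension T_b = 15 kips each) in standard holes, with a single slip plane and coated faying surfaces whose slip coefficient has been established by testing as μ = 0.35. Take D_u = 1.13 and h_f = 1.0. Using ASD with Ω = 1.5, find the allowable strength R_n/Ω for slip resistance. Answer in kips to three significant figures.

R_n = μ · D_u · h_f · T_b · n_s · n_b = 0.35 × 1.13 × 1.0 × 15 × 1 × 4 = 23.73 kips.
Allowable strength R_n/Ω = 23.73 / 1.5 = 15.8 kips.

15.8 kips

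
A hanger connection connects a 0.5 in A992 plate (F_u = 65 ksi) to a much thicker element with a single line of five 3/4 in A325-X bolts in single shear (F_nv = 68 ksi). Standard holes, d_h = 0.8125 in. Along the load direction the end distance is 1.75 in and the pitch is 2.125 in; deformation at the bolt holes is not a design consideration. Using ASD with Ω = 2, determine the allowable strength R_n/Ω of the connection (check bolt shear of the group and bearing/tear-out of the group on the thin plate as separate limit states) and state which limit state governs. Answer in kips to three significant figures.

Bolt shear: A_b = π·0.75²/4 = 0.4418 in²; R_n = 68 × 0.4418 × 5 × 1 = 150.2 kips → 150.2 / 2 = 75.1 kips.
Bearing (1.5 l_c t F_u ≤ 3.0 d t F_u): upper limit = 3.0·0.75·0.5·65 = 73.12 kips.
  Edge l_c = 1.75 − 0.8125/2 = 1.344 → r_n = 65.51 kips; interior l_c = 2.125 − 0.8125 = 1.312 → r_n = 63.98 kips.
  R_n,bearing = 1·65.51 + 4·63.98 = 321.4 kips → 321.4 / 2 = 161 kips.
Bolt shear governs: 75.1 kips.

75.1 kips (bolt shear governs)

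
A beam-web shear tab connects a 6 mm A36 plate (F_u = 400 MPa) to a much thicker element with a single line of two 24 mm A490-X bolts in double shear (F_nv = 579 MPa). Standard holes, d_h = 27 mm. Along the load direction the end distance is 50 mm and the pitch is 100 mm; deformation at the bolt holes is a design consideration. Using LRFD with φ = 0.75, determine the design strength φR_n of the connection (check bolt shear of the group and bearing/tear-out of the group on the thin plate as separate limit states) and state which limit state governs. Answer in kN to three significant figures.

183 kN (bearing governs)

Bolt shear: A_b = π·24²/4 = 452.4 mm²; R_n = 579 × 452.4 × 2 × 2 / 1000 = 1048 kN → 0.75 × 1048 = 786 kN.
Bearing (1.2 l_c t F_u ≤ 2.4 d t F_u): upper limit = 2.4·24·6·400 / 1000 = 138.2 kN.
  Edge l_c = 50 − 27/2 = 36.5 → r_n = 105.1 kN; interior l_c = 100 − 27 = 73 → r_n = 138.2 kN.
  R_n,bearing = 1·105.1 + 1·138.2 = 243.4 kN → 0.75 × 243.4 = 183 kN.
Bearing governs: 183 kN.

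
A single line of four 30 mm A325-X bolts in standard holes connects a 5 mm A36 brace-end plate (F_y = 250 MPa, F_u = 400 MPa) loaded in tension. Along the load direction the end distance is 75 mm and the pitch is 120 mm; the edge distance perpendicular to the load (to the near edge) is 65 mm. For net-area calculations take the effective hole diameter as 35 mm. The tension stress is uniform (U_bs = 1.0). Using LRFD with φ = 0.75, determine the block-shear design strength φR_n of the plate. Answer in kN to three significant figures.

Shear plane L_v = 75 + 3·120 = 435 mm; A_gv = 435 × 5 = 2175 mm².
A_nv = (435 − 3.5·35) × 5 = 1562 mm².
A_nt = (65 − 0.5·35) × 5 = 237.5 mm².
0.6 F_u A_nv = 375 kN; 0.6 F_y A_gv = 326.2 kN → shear yielding governs the shear term.
R_n = 326.2 + 1.0 × 400 × 237.5 / 1000 = 421.2 kN.
Design strength φR_n = 0.75 × 421.2 = 316 kN.

316 kN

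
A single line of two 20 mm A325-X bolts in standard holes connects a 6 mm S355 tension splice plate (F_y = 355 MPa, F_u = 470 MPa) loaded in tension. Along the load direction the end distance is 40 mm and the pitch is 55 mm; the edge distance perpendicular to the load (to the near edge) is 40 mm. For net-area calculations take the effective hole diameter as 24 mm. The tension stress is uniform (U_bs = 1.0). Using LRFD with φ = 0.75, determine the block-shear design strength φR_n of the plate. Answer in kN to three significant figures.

134 kN

Shear plane L_v = 40 + 1·55 = 95 mm; A_gv = 95 × 6 = 570 mm².
A_nv = (95 − 1.5·24) × 6 = 354 mm².
A_nt = (40 − 0.5·24) × 6 = 168 mm².
0.6 F_u A_nv = 99.83 kN; 0.6 F_y A_gv = 121.4 kN → shear rupture governs the shear term.
R_n = 99.83 + 1.0 × 470 × 168 / 1000 = 178.8 kN.
Design strength φR_n = 0.75 × 178.8 = 134 kN.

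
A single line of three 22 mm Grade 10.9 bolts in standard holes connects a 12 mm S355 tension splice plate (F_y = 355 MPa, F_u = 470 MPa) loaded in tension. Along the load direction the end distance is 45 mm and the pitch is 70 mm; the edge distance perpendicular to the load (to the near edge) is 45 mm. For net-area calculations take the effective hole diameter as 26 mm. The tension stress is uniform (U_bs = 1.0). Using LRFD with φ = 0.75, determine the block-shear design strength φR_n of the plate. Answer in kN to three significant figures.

Shear plane L_v = 45 + 2·70 = 185 mm; A_gv = 185 × 12 = 2220 mm².
A_nv = (185 − 2.5·26) × 12 = 1440 mm².
A_nt = (45 − 0.5·26) × 12 = 384 mm².
0.6 F_u A_nv = 406.1 kN; 0.6 F_y A_gv = 472.9 kN → shear rupture governs the shear term.
R_n = 406.1 + 1.0 × 470 × 384 / 1000 = 586.6 kN.
Design strength φR_n = 0.75 × 586.6 = 440 kN.

440 kN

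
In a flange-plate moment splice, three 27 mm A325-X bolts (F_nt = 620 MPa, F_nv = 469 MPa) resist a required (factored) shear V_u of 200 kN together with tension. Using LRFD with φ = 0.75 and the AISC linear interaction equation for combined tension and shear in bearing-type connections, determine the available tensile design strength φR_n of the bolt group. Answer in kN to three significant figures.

A_b = π·27²/4 = 572.6 mm²; f_rv = 200 × 1000 / (3 × 572.6) = 116.4 MPa.
F'_nt = 1.3 F_nt − (F_nt / φF_nv) f_rv = 1.3·620 − (620/(0.75·469))·116.4 = 600.8 MPa, capped at F_nt → F'_nt = 600.8 MPa.
R_n = F'_nt · A_b · n = 600.8 × 572.6 × 3 / 1000 = 1032 kN.
Design strength φR_n = 0.75 × 1032 = 774 kN.

774 kN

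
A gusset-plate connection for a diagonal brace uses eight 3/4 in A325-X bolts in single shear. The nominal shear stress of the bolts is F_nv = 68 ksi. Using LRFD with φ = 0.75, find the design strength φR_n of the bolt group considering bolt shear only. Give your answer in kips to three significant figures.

180 kips

A_b = π × 0.75² / 4 = 0.4418 in².
R_n = F_nv · A_b · n · n_s = 68 × 0.4418 × 8 × 1 = 240.3 kips.
Design strength φR_n = 0.75 × 240.3 = 180 kips.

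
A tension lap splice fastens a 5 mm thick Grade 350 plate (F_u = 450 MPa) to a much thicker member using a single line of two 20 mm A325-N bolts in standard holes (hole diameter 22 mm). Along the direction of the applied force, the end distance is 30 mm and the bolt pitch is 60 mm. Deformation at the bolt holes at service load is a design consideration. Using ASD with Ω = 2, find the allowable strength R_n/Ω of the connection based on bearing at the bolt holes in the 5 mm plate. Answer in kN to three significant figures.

77 kN

Per bolt r_n = 1.2 l_c t F_u ≤ 2.4 d t F_u; upper limit = 2.4 × 20 × 5 × 450 / 1000 = 108 kN.
Edge bolt: l_c = 30 − 22/2 = 19 mm → 1.2 × 19 × 5 × 450 / 1000 = 51.3 → r_n = 51.3 kN.
Interior bolts: l_c = 60 − 22 = 38 mm → 1.2 × 38 × 5 × 450 / 1000 = 102.6 → r_n = 102.6 kN.
R_n = 1 × 51.3 + 1 × 102.6 = 153.9 kN.
Allowable strength R_n/Ω = 153.9 / 2 = 77 kN.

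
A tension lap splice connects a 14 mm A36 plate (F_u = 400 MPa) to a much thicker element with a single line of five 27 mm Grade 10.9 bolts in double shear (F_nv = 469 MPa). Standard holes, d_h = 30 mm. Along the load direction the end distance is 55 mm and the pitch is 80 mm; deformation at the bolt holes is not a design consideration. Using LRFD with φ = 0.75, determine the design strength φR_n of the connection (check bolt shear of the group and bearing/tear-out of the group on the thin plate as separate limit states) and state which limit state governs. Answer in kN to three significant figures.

1510 kN (bearing governs)

Bolt shear: A_b = π·27²/4 = 572.6 mm²; R_n = 469 × 572.6 × 5 × 2 / 1000 = 2685 kN → 0.75 × 2685 = 2010 kN.
Bearing (1.5 l_c t F_u ≤ 3.0 d t F_u): upper limit = 3.0·27·14·400 / 1000 = 453.6 kN.
  Edge l_c = 55 − 30/2 = 40 → r_n = 336 kN; interior l_c = 80 − 30 = 50 → r_n = 420 kN.
  R_n,bearing = 1·336 + 4·420 = 2016 kN → 0.75 × 2016 = 1510 kN.
Bearing governs: 1510 kN.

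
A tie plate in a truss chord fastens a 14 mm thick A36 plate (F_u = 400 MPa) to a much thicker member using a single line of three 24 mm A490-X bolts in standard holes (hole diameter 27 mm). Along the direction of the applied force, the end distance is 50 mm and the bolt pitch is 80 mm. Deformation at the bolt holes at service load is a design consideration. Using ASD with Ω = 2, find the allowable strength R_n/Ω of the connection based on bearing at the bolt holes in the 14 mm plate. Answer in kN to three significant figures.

445 kN

Per bolt r_n = 1.2 l_c t F_u ≤ 2.4 d t F_u; upper limit = 2.4 × 24 × 14 × 400 / 1000 = 322.6 kN.
Edge bolt: l_c = 50 − 27/2 = 36.5 mm → 1.2 × 36.5 × 14 × 400 / 1000 = 245.3 → r_n = 245.3 kN.
Interior bolts: l_c = 80 − 27 = 53 mm → 1.2 × 53 × 14 × 400 / 1000 = 356.2 → r_n = 322.6 kN.
R_n = 1 × 245.3 + 2 × 322.6 = 890.4 kN.
Allowable strength R_n/Ω = 890.4 / 2 = 445 kN.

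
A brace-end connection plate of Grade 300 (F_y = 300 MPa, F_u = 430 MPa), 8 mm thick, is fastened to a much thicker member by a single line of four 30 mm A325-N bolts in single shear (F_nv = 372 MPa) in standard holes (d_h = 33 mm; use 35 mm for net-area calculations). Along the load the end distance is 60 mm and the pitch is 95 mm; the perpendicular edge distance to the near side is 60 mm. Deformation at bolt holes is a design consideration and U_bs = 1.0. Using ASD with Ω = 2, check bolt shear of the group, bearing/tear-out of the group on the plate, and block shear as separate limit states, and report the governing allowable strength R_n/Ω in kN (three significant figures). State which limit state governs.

303 kN (block shear governs)

Bolt shear: A_b = π·30²/4 = 706.9 mm²; R_n = 372 × 706.9 × 4 × 1 / 1000 = 1052 kN → 1052 / 2 = 526 kN.
Bearing: edge l_c = 43.5, r_n = 179.6 kN; interior l_c = 62, r_n = 247.7 kN; R_n = 179.6 + 3·247.7 = 922.6 kN → 461 kN.
Block shear: A_gv = 2760, A_nv = 1780, A_nt = 340 mm²; R_n = min(0.6F_uA_nv, 0.6F_yA_gv) + U_bs·F_u·A_nt = 605.4 kN → 303 kN.
Block shear governs: 303 kN.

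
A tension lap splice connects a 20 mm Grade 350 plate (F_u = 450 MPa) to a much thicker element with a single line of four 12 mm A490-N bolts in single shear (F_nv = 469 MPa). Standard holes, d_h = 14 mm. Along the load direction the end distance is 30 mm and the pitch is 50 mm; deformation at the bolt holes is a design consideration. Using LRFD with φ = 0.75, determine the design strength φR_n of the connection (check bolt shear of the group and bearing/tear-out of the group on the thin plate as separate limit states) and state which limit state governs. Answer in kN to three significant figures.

159 kN (bolt shear governs)

Bolt shear: A_b = π·12²/4 = 113.1 mm²; R_n = 469 × 113.1 × 4 × 1 / 1000 = 212.2 kN → 0.75 × 212.2 = 159 kN.
Bearing (1.2 l_c t F_u ≤ 2.4 d t F_u): upper limit = 2.4·12·20·450 / 1000 = 259.2 kN.
  Edge l_c = 30 − 14/2 = 23 → r_n = 248.4 kN; interior l_c = 50 − 14 = 36 → r_n = 259.2 kN.
  R_n,bearing = 1·248.4 + 3·259.2 = 1026 kN → 0.75 × 1026 = 770 kN.
Bolt shear governs: 159 kN.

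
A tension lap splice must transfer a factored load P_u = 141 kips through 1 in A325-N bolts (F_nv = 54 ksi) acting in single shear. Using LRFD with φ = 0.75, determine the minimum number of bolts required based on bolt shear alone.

A_b = π·1²/4 = 0.7854 in².
Per-bolt design strength φR_n = 0.75 × 54 × 0.7854 × 1 = 31.81 kips.
n ≥ 141 / 31.81 = 4.433 → use 5 bolts.

5 bolts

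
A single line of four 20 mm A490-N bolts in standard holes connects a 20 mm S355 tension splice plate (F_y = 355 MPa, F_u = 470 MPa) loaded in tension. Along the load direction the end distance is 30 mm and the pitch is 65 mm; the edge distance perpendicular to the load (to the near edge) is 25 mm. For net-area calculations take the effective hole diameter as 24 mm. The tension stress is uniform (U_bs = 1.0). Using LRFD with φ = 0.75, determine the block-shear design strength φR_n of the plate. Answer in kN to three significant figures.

688 kN

Shear plane L_v = 30 + 3·65 = 225 mm; A_gv = 225 × 20 = 4500 mm².
A_nv = (225 − 3.5·24) × 20 = 2820 mm².
A_nt = (25 − 0.5·24) × 20 = 260 mm².
0.6 F_u A_nv = 795.2 kN; 0.6 F_y A_gv = 958.5 kN → shear rupture governs the shear term.
R_n = 795.2 + 1.0 × 470 × 260 / 1000 = 917.4 kN.
Design strength φR_n = 0.75 × 917.4 = 688 kN.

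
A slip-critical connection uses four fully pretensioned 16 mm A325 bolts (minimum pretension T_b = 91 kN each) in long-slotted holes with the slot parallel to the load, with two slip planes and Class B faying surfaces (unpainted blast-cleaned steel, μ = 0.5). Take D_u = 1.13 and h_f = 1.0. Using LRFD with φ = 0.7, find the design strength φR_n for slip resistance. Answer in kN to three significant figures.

288 kN

R_n = μ · D_u · h_f · T_b · n_s · n_b = 0.5 × 1.13 × 1.0 × 91 × 2 × 4 = 411.3 kN.
Design strength φR_n = 0.7 × 411.3 = 288 kN.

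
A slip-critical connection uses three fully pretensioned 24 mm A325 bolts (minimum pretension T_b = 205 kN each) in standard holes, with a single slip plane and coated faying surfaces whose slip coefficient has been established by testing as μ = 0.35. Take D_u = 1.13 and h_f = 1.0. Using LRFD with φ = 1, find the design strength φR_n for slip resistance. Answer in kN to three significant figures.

243 kN

R_n = μ · D_u · h_f · T_b · n_s · n_b = 0.35 × 1.13 × 1.0 × 205 × 1 × 3 = 243.2 kN.
Design strength φR_n = 1 × 243.2 = 243 kN.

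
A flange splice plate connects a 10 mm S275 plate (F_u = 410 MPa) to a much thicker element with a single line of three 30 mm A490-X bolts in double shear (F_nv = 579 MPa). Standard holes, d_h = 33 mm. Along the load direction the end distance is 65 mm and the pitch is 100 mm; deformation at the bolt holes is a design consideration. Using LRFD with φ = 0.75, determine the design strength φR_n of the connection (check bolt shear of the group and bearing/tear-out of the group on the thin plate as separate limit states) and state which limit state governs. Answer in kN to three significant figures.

Bolt shear: A_b = π·30²/4 = 706.9 mm²; R_n = 579 × 706.9 × 3 × 2 / 1000 = 2456 kN → 0.75 × 2456 = 1840 kN.
Bearing (1.2 l_c t F_u ≤ 2.4 d t F_u): upper limit = 2.4·30·10·410 / 1000 = 295.2 kN.
  Edge l_c = 65 − 33/2 = 48.5 → r_n = 238.6 kN; interior l_c = 100 − 33 = 67 → r_n = 295.2 kN.
  R_n,bearing = 1·238.6 + 2·295.2 = 829 kN → 0.75 × 829 = 622 kN.
Bearing governs: 622 kN.

622 kN (bearing governs)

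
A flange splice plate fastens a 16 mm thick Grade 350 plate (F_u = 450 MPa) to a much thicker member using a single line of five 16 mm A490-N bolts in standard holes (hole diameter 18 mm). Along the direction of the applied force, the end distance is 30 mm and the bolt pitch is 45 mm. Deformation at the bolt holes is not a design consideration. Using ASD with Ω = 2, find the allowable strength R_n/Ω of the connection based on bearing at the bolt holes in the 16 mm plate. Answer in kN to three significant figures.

697 kN

Per bolt r_n = 1.5 l_c t F_u ≤ 3.0 d t F_u; upper limit = 3.0 × 16 × 16 × 450 / 1000 = 345.6 kN.
Edge bolt: l_c = 30 − 18/2 = 21 mm → 1.5 × 21 × 16 × 450 / 1000 = 226.8 → r_n = 226.8 kN.
Interior bolts: l_c = 45 − 18 = 27 mm → 1.5 × 27 × 16 × 450 / 1000 = 291.6 → r_n = 291.6 kN.
R_n = 1 × 226.8 + 4 × 291.6 = 1393 kN.
Allowable strength R_n/Ω = 1393 / 2 = 697 kN.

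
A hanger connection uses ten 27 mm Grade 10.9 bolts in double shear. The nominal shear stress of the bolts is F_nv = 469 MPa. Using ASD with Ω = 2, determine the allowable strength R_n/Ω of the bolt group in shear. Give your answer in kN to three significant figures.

A_b = π × 27² / 4 = 572.6 mm².
R_n = F_nv · A_b · n · n_s = 469 × 572.6 × 10 × 2 / 1000 = 5371 kN.
Allowable strength R_n/Ω = 5371 / 2 = 2690 kN.

2690 kN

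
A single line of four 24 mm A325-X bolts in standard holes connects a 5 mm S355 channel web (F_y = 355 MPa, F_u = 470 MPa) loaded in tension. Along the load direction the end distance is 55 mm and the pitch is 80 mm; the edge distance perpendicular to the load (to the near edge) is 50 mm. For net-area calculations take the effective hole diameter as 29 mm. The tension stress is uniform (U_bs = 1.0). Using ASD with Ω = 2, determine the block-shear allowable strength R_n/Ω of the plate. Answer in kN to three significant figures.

178 kN

Shear plane L_v = 55 + 3·80 = 295 mm; A_gv = 295 × 5 = 1475 mm².
A_nv = (295 − 3.5·29) × 5 = 967.5 mm².
A_nt = (50 − 0.5·29) × 5 = 177.5 mm².
0.6 F_u A_nv = 272.8 kN; 0.6 F_y A_gv = 314.2 kN → shear rupture governs the shear term.
R_n = 272.8 + 1.0 × 470 × 177.5 / 1000 = 356.3 kN.
Allowable strength R_n/Ω = 356.3 / 2 = 178 kN.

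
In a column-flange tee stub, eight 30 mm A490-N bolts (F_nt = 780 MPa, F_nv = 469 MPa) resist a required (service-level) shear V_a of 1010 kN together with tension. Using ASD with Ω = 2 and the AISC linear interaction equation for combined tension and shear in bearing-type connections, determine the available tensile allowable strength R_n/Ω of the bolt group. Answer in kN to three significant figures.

A_b = π·30²/4 = 706.9 mm²; f_rv = 1010 × 1000 / (8 × 706.9) = 178.6 MPa.
F'_nt = 1.3 F_nt − (Ω F_nt / F_nv) f_rv = 1.3·780 − (2·780/469)·178.6 = 419.9 MPa, capped at F_nt → F'_nt = 419.9 MPa.
R_n = F'_nt · A_b · n = 419.9 × 706.9 × 8 / 1000 = 2375 kN.
Allowable strength R_n/Ω = 2375 / 2 = 1190 kN.

1190 kN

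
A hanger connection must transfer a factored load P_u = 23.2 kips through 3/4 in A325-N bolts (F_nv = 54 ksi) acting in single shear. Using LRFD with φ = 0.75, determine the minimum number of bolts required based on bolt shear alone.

A_b = π·0.75²/4 = 0.4418 in².
Per-bolt design strength φR_n = 0.75 × 54 × 0.4418 × 1 = 17.89 kips.
n ≥ 23.2 / 17.89 = 1.297 → use 2 bolts.

2 bolts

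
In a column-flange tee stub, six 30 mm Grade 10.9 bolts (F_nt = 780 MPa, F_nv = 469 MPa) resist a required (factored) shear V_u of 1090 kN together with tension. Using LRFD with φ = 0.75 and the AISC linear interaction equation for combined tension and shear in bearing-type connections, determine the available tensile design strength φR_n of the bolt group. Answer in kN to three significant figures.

A_b = π·30²/4 = 706.9 mm²; f_rv = 1090 × 1000 / (6 × 706.9) = 257 MPa.
F'_nt = 1.3 F_nt − (F_nt / φF_nv) f_rv = 1.3·780 − (780/(0.75·469))·257 = 444.1 MPa, capped at F_nt → F'_nt = 444.1 MPa.
R_n = F'_nt · A_b · n = 444.1 × 706.9 × 6 / 1000 = 1883 kN.
Design strength φR_n = 0.75 × 1883 = 1410 kN.

1410 kN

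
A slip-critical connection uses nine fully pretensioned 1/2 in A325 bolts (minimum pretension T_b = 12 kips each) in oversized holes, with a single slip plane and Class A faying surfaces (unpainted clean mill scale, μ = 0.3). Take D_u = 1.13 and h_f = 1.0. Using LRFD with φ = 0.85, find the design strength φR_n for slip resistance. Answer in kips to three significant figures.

R_n = μ · D_u · h_f · T_b · n_s · n_b = 0.3 × 1.13 × 1.0 × 12 × 1 × 9 = 36.61 kips.
Design strength φR_n = 0.85 × 36.61 = 31.1 kips.

31.1 kips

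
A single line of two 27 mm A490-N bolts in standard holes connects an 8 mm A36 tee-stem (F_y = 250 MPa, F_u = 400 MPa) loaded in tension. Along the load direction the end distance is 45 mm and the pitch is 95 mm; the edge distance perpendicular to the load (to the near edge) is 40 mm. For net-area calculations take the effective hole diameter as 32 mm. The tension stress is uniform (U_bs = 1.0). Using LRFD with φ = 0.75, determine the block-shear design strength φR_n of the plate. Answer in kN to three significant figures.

184 kN

Shear plane L_v = 45 + 1·95 = 140 mm; A_gv = 140 × 8 = 1120 mm².
A_nv = (140 − 1.5·32) × 8 = 736 mm².
A_nt = (40 − 0.5·32) × 8 = 192 mm².
0.6 F_u A_nv = 176.6 kN; 0.6 F_y A_gv = 168 kN → shear yielding governs the shear term.
R_n = 168 + 1.0 × 400 × 192 / 1000 = 244.8 kN.
Design strength φR_n = 0.75 × 244.8 = 184 kN.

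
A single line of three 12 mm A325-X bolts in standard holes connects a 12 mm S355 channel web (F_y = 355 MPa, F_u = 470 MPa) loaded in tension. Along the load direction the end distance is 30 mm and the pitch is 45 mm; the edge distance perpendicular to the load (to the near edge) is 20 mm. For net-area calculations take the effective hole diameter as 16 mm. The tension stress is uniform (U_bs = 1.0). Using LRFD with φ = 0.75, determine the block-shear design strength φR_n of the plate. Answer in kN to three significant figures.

Shear plane L_v = 30 + 2·45 = 120 mm; A_gv = 120 × 12 = 1440 mm².
A_nv = (120 − 2.5·16) × 12 = 960 mm².
A_nt = (20 − 0.5·16) × 12 = 144 mm².
0.6 F_u A_nv = 270.7 kN; 0.6 F_y A_gv = 306.7 kN → shear rupture governs the shear term.
R_n = 270.7 + 1.0 × 470 × 144 / 1000 = 338.4 kN.
Design strength φR_n = 0.75 × 338.4 = 254 kN.

254 kN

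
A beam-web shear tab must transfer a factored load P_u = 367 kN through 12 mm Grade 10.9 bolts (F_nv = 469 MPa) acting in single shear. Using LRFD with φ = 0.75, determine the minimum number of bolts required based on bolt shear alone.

A_b = π·12²/4 = 113.1 mm².
Per-bolt design strength φR_n = 0.75 × 469 × 113.1 × 1 / 1000 = 39.78 kN.
n ≥ 367 / 39.78 = 9.225 → use 10 bolts.

10 bolts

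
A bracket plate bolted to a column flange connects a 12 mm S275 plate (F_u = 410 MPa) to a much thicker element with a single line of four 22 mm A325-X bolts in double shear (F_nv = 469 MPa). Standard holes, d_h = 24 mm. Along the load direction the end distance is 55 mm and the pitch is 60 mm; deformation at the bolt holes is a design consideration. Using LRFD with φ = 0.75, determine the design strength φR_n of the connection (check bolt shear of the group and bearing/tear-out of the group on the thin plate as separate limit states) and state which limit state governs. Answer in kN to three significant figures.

669 kN (bearing governs)

Bolt shear: A_b = π·22²/4 = 380.1 mm²; R_n = 469 × 380.1 × 4 × 2 / 1000 = 1426 kN → 0.75 × 1426 = 1070 kN.
Bearing (1.2 l_c t F_u ≤ 2.4 d t F_u): upper limit = 2.4·22·12·410 / 1000 = 259.8 kN.
  Edge l_c = 55 − 24/2 = 43 → r_n = 253.9 kN; interior l_c = 60 − 24 = 36 → r_n = 212.5 kN.
  R_n,bearing = 1·253.9 + 3·212.5 = 891.5 kN → 0.75 × 891.5 = 669 kN.
Bearing governs: 669 kN.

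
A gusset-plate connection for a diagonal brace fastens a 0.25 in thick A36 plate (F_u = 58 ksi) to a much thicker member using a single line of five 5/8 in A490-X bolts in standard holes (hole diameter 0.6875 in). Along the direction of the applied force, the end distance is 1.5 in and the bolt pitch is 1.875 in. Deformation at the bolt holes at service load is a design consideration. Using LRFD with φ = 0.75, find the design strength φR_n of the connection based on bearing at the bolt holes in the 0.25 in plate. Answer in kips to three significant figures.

Per bolt r_n = 1.2 l_c t F_u ≤ 2.4 d t F_u; upper limit = 2.4 × 0.625 × 0.25 × 58 = 21.75 kips.
Edge bolt: l_c = 1.5 − 0.6875/2 = 1.156 in → 1.2 × 1.156 × 0.25 × 58 = 20.12 → r_n = 20.12 kips.
Interior bolts: l_c = 1.875 − 0.6875 = 1.188 in → 1.2 × 1.188 × 0.25 × 58 = 20.66 → r_n = 20.66 kips.
R_n = 1 × 20.12 + 4 × 20.66 = 102.8 kips.
Design strength φR_n = 0.75 × 102.8 = 77.1 kips.

77.1 kips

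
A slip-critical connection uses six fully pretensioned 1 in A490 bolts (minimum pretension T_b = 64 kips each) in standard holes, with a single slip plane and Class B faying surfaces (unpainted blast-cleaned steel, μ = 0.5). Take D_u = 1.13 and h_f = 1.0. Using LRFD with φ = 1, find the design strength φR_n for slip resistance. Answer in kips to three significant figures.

R_n = μ · D_u · h_f · T_b · n_s · n_b = 0.5 × 1.13 × 1.0 × 64 × 1 × 6 = 217 kips.
Design strength φR_n = 1 × 217 = 217 kips.

217 kips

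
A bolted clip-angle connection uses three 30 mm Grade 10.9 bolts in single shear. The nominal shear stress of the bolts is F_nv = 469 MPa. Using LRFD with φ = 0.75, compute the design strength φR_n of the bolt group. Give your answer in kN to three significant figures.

A_b = π × 30² / 4 = 706.9 mm².
R_n = F_nv · A_b · n · n_s = 469 × 706.9 × 3 × 1 / 1000 = 994.5 kN.
Design strength φR_n = 0.75 × 994.5 = 746 kN.

746 kN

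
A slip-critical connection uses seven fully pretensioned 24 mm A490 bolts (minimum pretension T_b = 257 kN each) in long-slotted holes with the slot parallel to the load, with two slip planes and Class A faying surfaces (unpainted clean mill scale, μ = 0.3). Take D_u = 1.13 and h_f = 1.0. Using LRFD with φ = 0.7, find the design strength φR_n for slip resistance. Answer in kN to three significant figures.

R_n = μ · D_u · h_f · T_b · n_s · n_b = 0.3 × 1.13 × 1.0 × 257 × 2 × 7 = 1220 kN.
Design strength φR_n = 0.7 × 1220 = 854 kN.

854 kN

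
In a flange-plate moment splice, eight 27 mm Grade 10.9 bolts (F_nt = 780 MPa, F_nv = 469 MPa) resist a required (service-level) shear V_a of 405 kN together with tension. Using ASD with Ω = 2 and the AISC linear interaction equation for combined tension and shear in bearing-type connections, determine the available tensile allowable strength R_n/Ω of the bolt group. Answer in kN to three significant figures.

1650 kN

A_b = π·27²/4 = 572.6 mm²; f_rv = 405 × 1000 / (8 × 572.6) = 88.42 MPa.
F'_nt = 1.3 F_nt − (Ω F_nt / F_nv) f_rv = 1.3·780 − (2·780/469)·88.42 = 719.9 MPa, capped at F_nt → F'_nt = 719.9 MPa.
R_n = F'_nt · A_b · n = 719.9 × 572.6 × 8 / 1000 = 3297 kN.
Allowable strength R_n/Ω = 3297 / 2 = 1650 kN.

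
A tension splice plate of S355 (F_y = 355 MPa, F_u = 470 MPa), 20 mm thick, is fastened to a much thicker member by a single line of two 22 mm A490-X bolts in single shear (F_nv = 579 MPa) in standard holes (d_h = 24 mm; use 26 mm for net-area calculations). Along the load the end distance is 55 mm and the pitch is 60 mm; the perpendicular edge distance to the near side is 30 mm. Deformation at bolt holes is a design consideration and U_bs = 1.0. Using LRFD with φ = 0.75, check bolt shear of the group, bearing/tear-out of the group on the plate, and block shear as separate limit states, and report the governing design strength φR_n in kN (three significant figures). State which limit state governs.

330 kN (bolt shear governs)

Bolt shear: A_b = π·22²/4 = 380.1 mm²; R_n = 579 × 380.1 × 2 × 1 / 1000 = 440.2 kN → 0.75 × 440.2 = 330 kN.
Bearing: edge l_c = 43, r_n = 485 kN; interior l_c = 36, r_n = 406.1 kN; R_n = 485 + 1·406.1 = 891.1 kN → 668 kN.
Block shear: A_gv = 2300, A_nv = 1520, A_nt = 340 mm²; R_n = min(0.6F_uA_nv, 0.6F_yA_gv) + U_bs·F_u·A_nt = 588.4 kN → 441 kN.
Bolt shear governs: 330 kN.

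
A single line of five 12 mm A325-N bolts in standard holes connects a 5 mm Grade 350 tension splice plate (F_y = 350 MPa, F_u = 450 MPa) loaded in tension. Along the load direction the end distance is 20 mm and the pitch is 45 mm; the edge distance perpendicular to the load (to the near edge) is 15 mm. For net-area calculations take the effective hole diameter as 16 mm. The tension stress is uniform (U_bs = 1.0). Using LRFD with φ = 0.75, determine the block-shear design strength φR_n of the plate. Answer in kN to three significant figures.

141 kN

Shear plane L_v = 20 + 4·45 = 200 mm; A_gv = 200 × 5 = 1000 mm².
A_nv = (200 − 4.5·16) × 5 = 640 mm².
A_nt = (15 − 0.5·16) × 5 = 35 mm².
0.6 F_u A_nv = 172.8 kN; 0.6 F_y A_gv = 210 kN → shear rupture governs the shear term.
R_n = 172.8 + 1.0 × 450 × 35 / 1000 = 188.6 kN.
Design strength φR_n = 0.75 × 188.6 = 141 kN.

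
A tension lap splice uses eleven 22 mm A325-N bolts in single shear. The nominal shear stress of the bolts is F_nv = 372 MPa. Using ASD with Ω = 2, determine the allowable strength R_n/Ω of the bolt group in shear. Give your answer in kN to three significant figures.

A_b = π × 22² / 4 = 380.1 mm².
R_n = F_nv · A_b · n · n_s = 372 × 380.1 × 11 × 1 / 1000 = 1556 kN.
Allowable strength R_n/Ω = 1556 / 2 = 778 kN.

778 kN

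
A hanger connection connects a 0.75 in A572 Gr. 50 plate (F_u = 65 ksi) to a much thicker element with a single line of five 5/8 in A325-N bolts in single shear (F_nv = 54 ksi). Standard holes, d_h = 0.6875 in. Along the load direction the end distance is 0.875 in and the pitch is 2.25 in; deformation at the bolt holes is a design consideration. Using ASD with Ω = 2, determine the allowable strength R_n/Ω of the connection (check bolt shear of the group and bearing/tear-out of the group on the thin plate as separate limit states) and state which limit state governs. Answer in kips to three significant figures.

Bolt shear: A_b = π·0.625²/4 = 0.3068 in²; R_n = 54 × 0.3068 × 5 × 1 = 82.83 kips → 82.83 / 2 = 41.4 kips.
Bearing (1.2 l_c t F_u ≤ 2.4 d t F_u): upper limit = 2.4·0.625·0.75·65 = 73.12 kips.
  Edge l_c = 0.875 − 0.6875/2 = 0.5312 → r_n = 31.08 kips; interior l_c = 2.25 − 0.6875 = 1.562 → r_n = 73.12 kips.
  R_n,bearing = 1·31.08 + 4·73.12 = 323.6 kips → 323.6 / 2 = 162 kips.
Bolt shear governs: 41.4 kips.

41.4 kips (bolt shear governs)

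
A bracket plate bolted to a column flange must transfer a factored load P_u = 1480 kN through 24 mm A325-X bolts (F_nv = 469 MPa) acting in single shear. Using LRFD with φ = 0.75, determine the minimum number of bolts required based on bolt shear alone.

A_b = π·24²/4 = 452.4 mm².
Per-bolt design strength φR_n = 0.75 × 469 × 452.4 × 1 / 1000 = 159.1 kN.
n ≥ 1480 / 159.1 = 9.301 → use 10 bolts.

10 bolts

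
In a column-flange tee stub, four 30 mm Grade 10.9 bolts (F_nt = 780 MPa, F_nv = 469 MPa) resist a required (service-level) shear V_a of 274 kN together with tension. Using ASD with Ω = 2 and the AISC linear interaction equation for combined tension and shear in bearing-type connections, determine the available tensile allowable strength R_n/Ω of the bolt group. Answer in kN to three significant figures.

978 kN

A_b = π·30²/4 = 706.9 mm²; f_rv = 274 × 1000 / (4 × 706.9) = 96.91 MPa.
F'_nt = 1.3 F_nt − (Ω F_nt / F_nv) f_rv = 1.3·780 − (2·780/469)·96.91 = 691.7 MPa, capped at F_nt → F'_nt = 691.7 MPa.
R_n = F'_nt · A_b · n = 691.7 × 706.9 × 4 / 1000 = 1956 kN.
Allowable strength R_n/Ω = 1956 / 2 = 978 kN.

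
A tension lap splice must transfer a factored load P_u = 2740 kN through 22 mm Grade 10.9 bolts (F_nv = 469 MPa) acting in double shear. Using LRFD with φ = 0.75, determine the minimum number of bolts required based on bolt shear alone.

A_b = π·22²/4 = 380.1 mm².
Per-bolt design strength φR_n = 0.75 × 469 × 380.1 × 2 / 1000 = 267.4 kN.
n ≥ 2740 / 267.4 = 10.25 → use 11 bolts.

11 bolts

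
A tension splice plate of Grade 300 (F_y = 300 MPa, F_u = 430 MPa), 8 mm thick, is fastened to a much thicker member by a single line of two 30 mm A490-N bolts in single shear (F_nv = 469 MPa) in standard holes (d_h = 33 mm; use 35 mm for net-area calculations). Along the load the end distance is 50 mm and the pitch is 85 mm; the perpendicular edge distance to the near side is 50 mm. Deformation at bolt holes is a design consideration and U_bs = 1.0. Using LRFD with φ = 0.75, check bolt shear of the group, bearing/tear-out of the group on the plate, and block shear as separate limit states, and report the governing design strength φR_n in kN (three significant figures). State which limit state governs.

212 kN (block shear governs)

Bolt shear: A_b = π·30²/4 = 706.9 mm²; R_n = 469 × 706.9 × 2 × 1 / 1000 = 663 kN → 0.75 × 663 = 497 kN.
Bearing: edge l_c = 33.5, r_n = 138.3 kN; interior l_c = 52, r_n = 214.7 kN; R_n = 138.3 + 1·214.7 = 352.9 kN → 265 kN.
Block shear: A_gv = 1080, A_nv = 660, A_nt = 260 mm²; R_n = min(0.6F_uA_nv, 0.6F_yA_gv) + U_bs·F_u·A_nt = 282.1 kN → 212 kN.
Block shear governs: 212 kN.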